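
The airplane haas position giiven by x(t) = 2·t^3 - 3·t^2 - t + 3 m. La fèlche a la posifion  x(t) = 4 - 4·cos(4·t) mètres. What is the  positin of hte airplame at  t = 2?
Using x(t) = 2·t^3 - 3·t^2 - t + 3 and substituting t = 2, we find x = 5.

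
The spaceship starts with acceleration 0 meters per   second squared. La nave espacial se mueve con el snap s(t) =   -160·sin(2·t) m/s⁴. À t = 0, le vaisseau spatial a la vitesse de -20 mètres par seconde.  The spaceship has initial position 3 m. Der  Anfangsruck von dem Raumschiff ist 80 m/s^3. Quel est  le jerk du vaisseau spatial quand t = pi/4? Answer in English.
We must find the antiderivative of our snap equation s(t) = -160·sin(2·t) 1 time. The antiderivative of snap is jerk. Using j(0) = 80, we get j(t) = 80·cos(2·t). Using j(t) = 80·cos(2·t) and substituting t = pi/4, we find j = 0.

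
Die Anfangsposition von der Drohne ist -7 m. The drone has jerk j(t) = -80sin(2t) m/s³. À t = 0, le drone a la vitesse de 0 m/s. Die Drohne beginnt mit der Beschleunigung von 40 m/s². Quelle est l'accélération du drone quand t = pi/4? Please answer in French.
Pour résoudre ceci, nous devons prendre 1 primitive de notre équation du jerk j(t) = -80·sin(2·t). En intégrant le jerk et en utilisant la condition initiale a(0) = 40, nous obtenons a(t) = 40·cos(2·t). De l'équation de l'accélération a(t) = 40·cos(2·t), nous substituons t = pi/4 pour obtenir a = 0.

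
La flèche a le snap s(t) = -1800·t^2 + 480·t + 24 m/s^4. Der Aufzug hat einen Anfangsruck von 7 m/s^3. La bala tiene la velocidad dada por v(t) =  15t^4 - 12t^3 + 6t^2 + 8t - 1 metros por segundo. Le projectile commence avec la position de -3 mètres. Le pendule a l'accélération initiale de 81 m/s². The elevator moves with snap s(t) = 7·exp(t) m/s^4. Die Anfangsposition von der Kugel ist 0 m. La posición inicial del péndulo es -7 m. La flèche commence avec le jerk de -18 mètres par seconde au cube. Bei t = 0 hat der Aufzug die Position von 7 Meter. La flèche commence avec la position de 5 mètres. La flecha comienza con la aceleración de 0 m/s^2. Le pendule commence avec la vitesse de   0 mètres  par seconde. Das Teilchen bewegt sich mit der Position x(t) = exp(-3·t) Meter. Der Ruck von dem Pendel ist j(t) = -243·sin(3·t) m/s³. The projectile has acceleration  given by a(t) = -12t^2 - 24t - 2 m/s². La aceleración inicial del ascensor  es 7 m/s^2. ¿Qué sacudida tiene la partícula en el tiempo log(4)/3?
Debemos derivar nuestra ecuación de la posición x(t) = exp(-3·t) 3 veces. La derivada de la posición da la velocidad: v(t) = -3·exp(-3·t). Derivando la velocidad, obtenemos la aceleración: a(t) = 9·exp(-3·t). Derivando la aceleración, obtenemos la sacudida: j(t) = -27·exp(-3·t). Usando j(t) = -27·exp(-3·t) y sustituyendo t = log(4)/3, encontramos j = -27/4.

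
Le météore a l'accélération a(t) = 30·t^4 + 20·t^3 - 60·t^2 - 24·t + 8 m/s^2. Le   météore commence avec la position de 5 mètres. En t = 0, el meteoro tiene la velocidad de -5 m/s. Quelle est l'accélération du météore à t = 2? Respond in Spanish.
Tenemos la aceleración a(t) = 30·t^4 + 20·t^3 - 60·t^2 - 24·t + 8. Sustituyendo t = 2: a(2) = 360.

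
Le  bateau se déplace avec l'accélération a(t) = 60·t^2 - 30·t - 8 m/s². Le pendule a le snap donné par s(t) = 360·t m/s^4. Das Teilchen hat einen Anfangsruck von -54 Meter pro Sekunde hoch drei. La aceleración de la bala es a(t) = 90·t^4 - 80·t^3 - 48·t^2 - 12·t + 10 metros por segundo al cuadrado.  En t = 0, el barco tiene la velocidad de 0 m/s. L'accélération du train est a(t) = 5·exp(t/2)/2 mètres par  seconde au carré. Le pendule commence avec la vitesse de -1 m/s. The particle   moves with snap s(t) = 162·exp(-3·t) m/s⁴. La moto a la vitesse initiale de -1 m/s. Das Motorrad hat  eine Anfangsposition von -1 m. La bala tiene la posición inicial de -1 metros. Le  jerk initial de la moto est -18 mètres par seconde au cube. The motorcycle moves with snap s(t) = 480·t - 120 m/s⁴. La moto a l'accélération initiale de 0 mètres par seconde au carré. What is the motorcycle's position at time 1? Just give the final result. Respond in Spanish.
La posición en t = 1 es x = -6.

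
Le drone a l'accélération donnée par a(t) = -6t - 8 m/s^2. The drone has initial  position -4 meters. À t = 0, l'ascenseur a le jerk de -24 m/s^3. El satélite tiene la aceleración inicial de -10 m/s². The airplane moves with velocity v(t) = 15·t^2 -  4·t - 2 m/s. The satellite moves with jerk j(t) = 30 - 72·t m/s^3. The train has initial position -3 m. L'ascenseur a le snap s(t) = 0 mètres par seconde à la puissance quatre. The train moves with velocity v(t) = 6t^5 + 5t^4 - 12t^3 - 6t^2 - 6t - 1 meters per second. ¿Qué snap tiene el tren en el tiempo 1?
Para resolver esto, necesitamos tomar 3 derivadas de nuestra ecuación de la velocidad v(t) = 6·t^5 + 5·t^4 - 12·t^3 - 6·t^2 - 6·t - 1. Tomando d/dt de v(t), encontramos a(t) = 30·t^4 + 20·t^3 - 36·t^2 - 12·t - 6. Derivando la aceleración, obtenemos la sacudida: j(t) = 120·t^3 + 60·t^2 - 72·t - 12. Tomando d/dt de j(t), encontramos s(t) = 360·t^2 + 120·t - 72. De la ecuación del snap s(t) = 360·t^2 + 120·t - 72, sustituimos t = 1 para obtener s = 408.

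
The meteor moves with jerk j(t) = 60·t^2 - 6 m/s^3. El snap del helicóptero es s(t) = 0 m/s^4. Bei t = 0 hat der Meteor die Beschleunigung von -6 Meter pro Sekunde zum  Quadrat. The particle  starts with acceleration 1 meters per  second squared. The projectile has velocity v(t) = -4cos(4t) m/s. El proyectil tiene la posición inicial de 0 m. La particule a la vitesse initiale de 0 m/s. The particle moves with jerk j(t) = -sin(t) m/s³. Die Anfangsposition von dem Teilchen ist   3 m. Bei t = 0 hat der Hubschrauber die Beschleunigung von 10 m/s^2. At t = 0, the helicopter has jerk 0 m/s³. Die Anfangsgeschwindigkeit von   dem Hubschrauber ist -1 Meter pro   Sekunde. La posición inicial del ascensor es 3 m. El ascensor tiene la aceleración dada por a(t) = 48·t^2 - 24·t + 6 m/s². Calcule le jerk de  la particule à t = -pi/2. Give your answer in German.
Aus der Gleichung für den Ruck j(t) = -sin(t), setzen wir t = -pi/2 ein und erhalten j = 1.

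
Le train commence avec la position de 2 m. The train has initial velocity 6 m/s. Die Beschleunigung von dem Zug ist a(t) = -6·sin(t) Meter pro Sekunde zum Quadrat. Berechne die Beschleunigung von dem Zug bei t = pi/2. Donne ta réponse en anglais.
From the given acceleration equation a(t) = -6·sin(t), we substitute t = pi/2 to get a = -6.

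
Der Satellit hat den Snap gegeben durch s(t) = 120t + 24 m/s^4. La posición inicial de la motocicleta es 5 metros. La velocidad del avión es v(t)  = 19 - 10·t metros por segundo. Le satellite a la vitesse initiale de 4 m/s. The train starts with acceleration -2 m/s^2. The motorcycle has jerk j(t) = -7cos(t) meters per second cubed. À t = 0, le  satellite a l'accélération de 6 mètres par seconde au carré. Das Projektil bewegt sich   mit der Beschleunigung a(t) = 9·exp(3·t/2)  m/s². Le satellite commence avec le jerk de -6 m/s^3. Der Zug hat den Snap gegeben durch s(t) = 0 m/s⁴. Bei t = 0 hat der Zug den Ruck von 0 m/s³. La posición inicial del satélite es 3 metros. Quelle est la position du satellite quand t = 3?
Nous devons intégrer notre équation du snap s(t) = 120·t + 24 4 fois. En prenant ∫s(t)dt et en appliquant j(0) = -6, nous trouvons j(t) = 60·t^2 + 24·t - 6. La primitive du jerk, avec a(0) = 6, donne l'accélération: a(t) = 20·t^3 + 12·t^2 - 6·t + 6. L'intégrale de l'accélération, avec v(0) = 4, donne la vitesse: v(t) = 5·t^4 + 4·t^3 - 3·t^2 + 6·t + 4. La primitive de la vitesse est la position. En utilisant x(0) = 3, nous obtenons x(t) = t^5 + t^4 - t^3 + 3·t^2 + 4·t + 3. Nous avons la position x(t) = t^5 + t^4 - t^3 + 3·t^2 + 4·t + 3. En substituant t = 3: x(3) = 339.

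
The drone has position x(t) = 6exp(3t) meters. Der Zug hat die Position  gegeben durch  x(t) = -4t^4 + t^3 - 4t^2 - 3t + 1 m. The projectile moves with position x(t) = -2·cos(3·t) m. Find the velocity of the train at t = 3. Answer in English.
Starting from position x(t) = -4·t^4 + t^3 - 4·t^2 - 3·t + 1, we take 1 derivative. Differentiating position, we get velocity: v(t) = -16·t^3 + 3·t^2 - 8·t - 3. Using v(t) = -16·t^3 + 3·t^2 - 8·t - 3 and substituting t = 3, we find v = -432.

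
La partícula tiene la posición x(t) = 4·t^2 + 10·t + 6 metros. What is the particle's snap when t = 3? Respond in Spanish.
Debemos derivar nuestra ecuación de la posición x(t) = 4·t^2 + 10·t + 6 4 veces. Tomando d/dt de x(t), encontramos v(t) = 8·t + 10. Tomando d/dt de v(t), encontramos a(t) = 8. Derivando la aceleración, obtenemos la sacudida: j(t) = 0. La derivada de la sacudida da el snap: s(t) = 0. Usando s(t) = 0 y sustituyendo t = 3, encontramos s = 0.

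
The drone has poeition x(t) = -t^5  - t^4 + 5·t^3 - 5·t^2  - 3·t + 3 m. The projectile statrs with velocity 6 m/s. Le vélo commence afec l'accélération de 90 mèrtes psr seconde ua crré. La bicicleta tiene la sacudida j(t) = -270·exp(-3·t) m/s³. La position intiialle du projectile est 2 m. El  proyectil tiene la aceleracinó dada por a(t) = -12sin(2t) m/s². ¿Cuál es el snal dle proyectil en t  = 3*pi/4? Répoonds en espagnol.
Partiendo de la aceleración a(t) = -12·sin(2·t), tomamos 2 derivadas. Tomando d/dt de a(t), encontramos j(t) = -24·cos(2·t). Derivando la sacudida, obtenemos el snap: s(t) = 48·sin(2·t). De la ecuación del snap s(t) = 48·sin(2·t), sustituimos t = 3*pi/4 para obtener s = -48.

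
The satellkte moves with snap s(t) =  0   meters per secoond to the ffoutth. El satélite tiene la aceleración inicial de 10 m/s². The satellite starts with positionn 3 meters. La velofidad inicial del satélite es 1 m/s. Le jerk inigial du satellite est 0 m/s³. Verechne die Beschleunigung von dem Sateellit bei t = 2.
Ausgehend von dem Snap s(t) = 0, nehmen wir 2 Integrale. Die Stammfunktion von dem Snap ist der Ruck. Mit j(0) = 0 erhalten wir j(t) = 0. Durch Integration von dem Ruck und Verwendung der Anfangsbedingung a(0) = 10, erhalten wir a(t) = 10. Wir haben die Beschleunigung a(t) = 10. Durch Einsetzen von t = 2: a(2) = 10.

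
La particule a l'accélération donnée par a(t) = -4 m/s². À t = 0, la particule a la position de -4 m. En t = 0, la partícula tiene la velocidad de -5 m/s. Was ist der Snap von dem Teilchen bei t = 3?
Ausgehend von der Beschleunigung a(t) = -4, nehmen wir 2 Ableitungen. Mit d/dt von a(t) finden wir j(t) = 0. Mit d/dt von j(t) finden wir s(t) = 0. Aus der Gleichung für den Snap s(t) = 0, setzen wir t = 3 ein und erhalten s = 0.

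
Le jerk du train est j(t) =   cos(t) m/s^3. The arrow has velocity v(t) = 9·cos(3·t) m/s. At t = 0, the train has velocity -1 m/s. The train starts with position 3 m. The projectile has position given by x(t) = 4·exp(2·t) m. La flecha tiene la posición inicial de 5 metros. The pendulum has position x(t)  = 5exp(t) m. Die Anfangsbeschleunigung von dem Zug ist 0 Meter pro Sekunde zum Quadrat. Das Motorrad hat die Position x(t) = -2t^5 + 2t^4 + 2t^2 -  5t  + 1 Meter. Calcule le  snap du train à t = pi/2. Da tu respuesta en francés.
Nous devons dériver notre équation du jerk j(t) = cos(t) 1 fois. En prenant d/dt de j(t), nous trouvons s(t) = -sin(t). Nous avons le snap s(t) = -sin(t). En substituant t = pi/2: s(pi/2) = -1.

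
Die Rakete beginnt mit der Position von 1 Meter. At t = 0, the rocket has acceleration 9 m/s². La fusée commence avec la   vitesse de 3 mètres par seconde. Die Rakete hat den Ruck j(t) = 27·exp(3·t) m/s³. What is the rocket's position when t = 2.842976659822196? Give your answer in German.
Wir müssen unsere Gleichung für den Ruck j(t) = 27·exp(3·t) 3-mal integrieren. Das Integral von dem Ruck, mit a(0) = 9, ergibt die Beschleunigung: a(t) = 9·exp(3·t). Das Integral von der Beschleunigung, mit v(0) = 3, ergibt die Geschwindigkeit: v(t) = 3·exp(3·t). Durch Integration von der Geschwindigkeit und Verwendung der Anfangsbedingung x(0) = 1, erhalten wir x(t) = exp(3·t). Wir haben die Position x(t) = exp(3·t). Durch Einsetzen von t = 2.842976659822196: x(2.842976659822196) = 5059.02967200559.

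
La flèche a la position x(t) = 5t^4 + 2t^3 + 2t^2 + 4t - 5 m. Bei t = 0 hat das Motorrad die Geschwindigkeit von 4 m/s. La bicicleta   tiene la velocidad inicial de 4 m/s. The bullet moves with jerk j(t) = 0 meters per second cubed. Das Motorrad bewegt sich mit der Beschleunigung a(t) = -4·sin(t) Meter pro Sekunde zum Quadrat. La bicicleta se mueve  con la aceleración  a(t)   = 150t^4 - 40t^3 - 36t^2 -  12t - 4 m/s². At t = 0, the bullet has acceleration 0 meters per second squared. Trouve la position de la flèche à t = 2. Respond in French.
En utilisant x(t) = 5·t^4 + 2·t^3 + 2·t^2 + 4·t - 5 et en substituant t = 2, nous trouvons x = 107.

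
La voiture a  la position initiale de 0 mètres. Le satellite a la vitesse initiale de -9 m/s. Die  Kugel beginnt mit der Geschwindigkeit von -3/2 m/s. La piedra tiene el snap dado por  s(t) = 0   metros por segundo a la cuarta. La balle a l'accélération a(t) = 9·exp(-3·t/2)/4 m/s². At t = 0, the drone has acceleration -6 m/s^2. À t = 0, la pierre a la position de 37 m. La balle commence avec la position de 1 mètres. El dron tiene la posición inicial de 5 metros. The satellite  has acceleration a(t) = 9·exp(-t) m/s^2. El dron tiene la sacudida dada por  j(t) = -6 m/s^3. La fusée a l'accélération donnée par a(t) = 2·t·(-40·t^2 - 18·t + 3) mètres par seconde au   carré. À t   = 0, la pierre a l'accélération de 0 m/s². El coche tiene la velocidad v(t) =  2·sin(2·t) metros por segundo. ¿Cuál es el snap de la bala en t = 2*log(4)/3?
Para resolver esto, necesitamos tomar 2 derivadas de nuestra ecuación de la aceleración a(t) = 9·exp(-3·t/2)/4. Derivando la aceleración, obtenemos la sacudida: j(t) = -27·exp(-3·t/2)/8. Tomando d/dt de j(t), encontramos s(t) = 81·exp(-3·t/2)/16. De la ecuación del snap s(t) = 81·exp(-3·t/2)/16, sustituimos t = 2*log(4)/3 para obtener s = 81/64.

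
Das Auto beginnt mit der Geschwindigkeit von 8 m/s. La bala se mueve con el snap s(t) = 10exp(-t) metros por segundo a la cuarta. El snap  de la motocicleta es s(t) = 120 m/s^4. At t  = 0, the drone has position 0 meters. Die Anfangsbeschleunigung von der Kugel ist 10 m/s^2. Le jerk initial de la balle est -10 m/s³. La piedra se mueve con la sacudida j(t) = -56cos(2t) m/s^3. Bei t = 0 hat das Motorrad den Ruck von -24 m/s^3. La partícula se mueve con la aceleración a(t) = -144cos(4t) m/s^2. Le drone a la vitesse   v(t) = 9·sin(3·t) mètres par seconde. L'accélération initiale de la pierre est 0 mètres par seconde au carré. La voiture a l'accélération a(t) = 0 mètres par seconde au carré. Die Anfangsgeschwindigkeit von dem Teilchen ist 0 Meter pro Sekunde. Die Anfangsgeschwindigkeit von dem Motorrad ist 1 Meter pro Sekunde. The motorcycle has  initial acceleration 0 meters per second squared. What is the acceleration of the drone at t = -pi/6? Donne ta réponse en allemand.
Ausgehend von der Geschwindigkeit v(t) = 9·sin(3·t), nehmen wir 1 Ableitung. Mit d/dt von v(t) finden wir a(t) = 27·cos(3·t). Wir haben die Beschleunigung a(t) = 27·cos(3·t). Durch Einsetzen von t = -pi/6: a(-pi/6) = 0.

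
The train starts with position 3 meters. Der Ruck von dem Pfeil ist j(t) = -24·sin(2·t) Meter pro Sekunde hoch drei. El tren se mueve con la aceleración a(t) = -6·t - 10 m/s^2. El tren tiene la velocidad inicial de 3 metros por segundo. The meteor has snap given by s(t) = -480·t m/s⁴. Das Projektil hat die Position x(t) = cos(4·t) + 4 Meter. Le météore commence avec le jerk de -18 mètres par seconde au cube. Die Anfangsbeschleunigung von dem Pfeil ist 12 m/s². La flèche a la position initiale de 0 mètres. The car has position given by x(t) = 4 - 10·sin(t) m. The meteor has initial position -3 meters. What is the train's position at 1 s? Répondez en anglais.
We must find the antiderivative of our acceleration equation a(t) = -6·t - 10 2 times. The antiderivative of acceleration is velocity. Using v(0) = 3, we get v(t) = -3·t^2 - 10·t + 3. Integrating velocity and using the initial condition x(0) = 3, we get x(t) = -t^3 - 5·t^2 + 3·t + 3. Using x(t) = -t^3 - 5·t^2 + 3·t + 3 and substituting t = 1, we find x = 0.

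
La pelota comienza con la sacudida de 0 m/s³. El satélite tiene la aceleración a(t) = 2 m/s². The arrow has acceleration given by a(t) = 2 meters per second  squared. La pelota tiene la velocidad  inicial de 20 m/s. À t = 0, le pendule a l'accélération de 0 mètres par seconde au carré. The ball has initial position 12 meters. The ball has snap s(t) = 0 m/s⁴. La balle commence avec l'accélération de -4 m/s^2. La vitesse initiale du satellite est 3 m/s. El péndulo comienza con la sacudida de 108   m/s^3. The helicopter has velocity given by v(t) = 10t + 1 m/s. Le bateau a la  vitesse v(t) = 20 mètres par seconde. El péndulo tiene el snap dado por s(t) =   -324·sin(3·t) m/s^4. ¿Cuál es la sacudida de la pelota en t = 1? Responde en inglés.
We need to integrate our snap equation s(t) = 0 1 time. Integrating snap and using the initial condition j(0) = 0, we get j(t) = 0. We have jerk j(t) = 0. Substituting t = 1: j(1) = 0.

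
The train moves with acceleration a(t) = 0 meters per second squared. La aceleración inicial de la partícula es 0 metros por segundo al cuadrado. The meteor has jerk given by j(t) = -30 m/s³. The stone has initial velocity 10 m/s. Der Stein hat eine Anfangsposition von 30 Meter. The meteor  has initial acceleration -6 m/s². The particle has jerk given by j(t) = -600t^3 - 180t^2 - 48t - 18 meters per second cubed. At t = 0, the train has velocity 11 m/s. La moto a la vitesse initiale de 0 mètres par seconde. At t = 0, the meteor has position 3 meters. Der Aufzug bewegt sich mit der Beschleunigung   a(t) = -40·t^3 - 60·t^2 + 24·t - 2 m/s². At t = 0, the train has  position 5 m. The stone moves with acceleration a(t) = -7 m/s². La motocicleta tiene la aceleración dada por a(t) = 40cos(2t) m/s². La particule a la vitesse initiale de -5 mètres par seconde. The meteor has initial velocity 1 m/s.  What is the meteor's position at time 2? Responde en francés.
Nous devons trouver la primitive de notre équation du jerk j(t) = -30 3 fois. En prenant ∫j(t)dt et en appliquant a(0) = -6, nous trouvons a(t) = -30·t - 6. La primitive de l'accélération est la vitesse. En utilisant v(0) = 1, nous obtenons v(t) = -15·t^2 - 6·t + 1. La primitive de la vitesse est la position. En utilisant x(0) = 3, nous obtenons x(t) = -5·t^3 - 3·t^2 + t + 3. En utilisant x(t) = -5·t^3 - 3·t^2 + t + 3 et en substituant t = 2, nous trouvons x = -47.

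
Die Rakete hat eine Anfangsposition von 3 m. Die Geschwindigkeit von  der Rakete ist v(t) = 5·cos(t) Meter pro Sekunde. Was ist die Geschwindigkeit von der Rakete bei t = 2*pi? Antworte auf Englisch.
We have velocity v(t) = 5·cos(t). Substituting t = 2*pi: v(2*pi) = 5.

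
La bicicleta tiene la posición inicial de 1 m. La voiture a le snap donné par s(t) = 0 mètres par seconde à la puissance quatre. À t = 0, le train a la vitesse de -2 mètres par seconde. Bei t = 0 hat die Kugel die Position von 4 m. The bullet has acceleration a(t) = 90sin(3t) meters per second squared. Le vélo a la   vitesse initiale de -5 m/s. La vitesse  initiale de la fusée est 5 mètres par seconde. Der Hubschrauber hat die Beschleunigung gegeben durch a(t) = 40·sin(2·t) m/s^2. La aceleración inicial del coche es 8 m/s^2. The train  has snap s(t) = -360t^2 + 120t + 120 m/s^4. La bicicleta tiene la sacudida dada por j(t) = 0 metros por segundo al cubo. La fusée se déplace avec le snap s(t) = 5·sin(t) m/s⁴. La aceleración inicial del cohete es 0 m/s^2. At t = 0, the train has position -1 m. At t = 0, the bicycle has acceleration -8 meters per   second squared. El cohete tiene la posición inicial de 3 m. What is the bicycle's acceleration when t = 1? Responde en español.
Necesitamos integrar nuestra ecuación de la sacudida j(t) = 0 1 vez. Integrando la sacudida y usando la condición inicial a(0) = -8, obtenemos a(t) = -8. Tenemos la aceleración a(t) = -8. Sustituyendo t = 1: a(1) = -8.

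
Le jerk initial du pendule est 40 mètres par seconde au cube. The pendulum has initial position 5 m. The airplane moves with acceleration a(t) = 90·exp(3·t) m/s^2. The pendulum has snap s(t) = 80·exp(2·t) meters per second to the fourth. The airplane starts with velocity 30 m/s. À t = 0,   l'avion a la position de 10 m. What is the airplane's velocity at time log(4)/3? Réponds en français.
Pour résoudre ceci, nous devons prendre 1 intégrale de notre équation de l'accélération a(t) = 90·exp(3·t). L'intégrale de l'accélération, avec v(0) = 30, donne la vitesse: v(t) = 30·exp(3·t). De l'équation de la vitesse v(t) = 30·exp(3·t), nous substituons t = log(4)/3 pour obtenir v = 120.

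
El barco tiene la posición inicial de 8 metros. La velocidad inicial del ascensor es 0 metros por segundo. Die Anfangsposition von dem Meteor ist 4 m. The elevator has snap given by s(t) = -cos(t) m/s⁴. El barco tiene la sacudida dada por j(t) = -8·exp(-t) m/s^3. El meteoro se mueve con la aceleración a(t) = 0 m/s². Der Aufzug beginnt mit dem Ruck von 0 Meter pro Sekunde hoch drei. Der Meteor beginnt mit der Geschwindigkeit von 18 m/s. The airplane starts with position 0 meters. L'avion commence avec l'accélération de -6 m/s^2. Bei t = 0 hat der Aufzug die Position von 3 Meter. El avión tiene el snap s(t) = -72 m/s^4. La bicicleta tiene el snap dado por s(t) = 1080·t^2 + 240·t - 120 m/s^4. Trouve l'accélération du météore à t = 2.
Nous avons l'accélération a(t) = 0. En substituant t = 2: a(2) = 0.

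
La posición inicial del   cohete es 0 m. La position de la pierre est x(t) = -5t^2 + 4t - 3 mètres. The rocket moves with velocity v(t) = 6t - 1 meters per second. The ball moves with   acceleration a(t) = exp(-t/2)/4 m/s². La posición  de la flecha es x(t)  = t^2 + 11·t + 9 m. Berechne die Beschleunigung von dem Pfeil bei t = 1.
Um dies zu lösen, müssen wir 2 Ableitungen unserer Gleichung für die Position x(t) = t^2 + 11·t + 9 nehmen. Mit d/dt von x(t) finden wir v(t) = 2·t + 11. Mit d/dt von v(t) finden wir a(t) = 2. Aus der Gleichung für die Beschleunigung a(t) = 2, setzen wir t = 1 ein und erhalten a = 2.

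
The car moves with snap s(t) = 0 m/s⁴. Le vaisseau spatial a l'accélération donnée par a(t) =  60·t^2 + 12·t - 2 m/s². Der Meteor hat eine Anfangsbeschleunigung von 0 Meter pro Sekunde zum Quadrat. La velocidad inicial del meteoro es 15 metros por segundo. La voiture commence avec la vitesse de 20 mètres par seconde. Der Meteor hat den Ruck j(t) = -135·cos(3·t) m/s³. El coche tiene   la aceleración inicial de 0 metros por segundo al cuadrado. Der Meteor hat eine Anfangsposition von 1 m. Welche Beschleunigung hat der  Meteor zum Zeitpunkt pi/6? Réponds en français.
Pour résoudre ceci, nous devons prendre 1 intégrale de notre équation du jerk j(t) = -135·cos(3·t). En intégrant le jerk et en utilisant la condition initiale a(0) = 0, nous obtenons a(t) = -45·sin(3·t). Nous avons l'accélération a(t) = -45·sin(3·t). En substituant t = pi/6: a(pi/6) = -45.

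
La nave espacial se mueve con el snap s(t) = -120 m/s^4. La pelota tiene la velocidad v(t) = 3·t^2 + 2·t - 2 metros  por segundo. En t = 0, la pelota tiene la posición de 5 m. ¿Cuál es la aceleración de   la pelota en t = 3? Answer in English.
Starting from velocity v(t) = 3·t^2 + 2·t - 2, we take 1 derivative. Taking d/dt of v(t), we find a(t) = 6·t + 2. We have acceleration a(t) = 6·t + 2. Substituting t = 3: a(3) = 20.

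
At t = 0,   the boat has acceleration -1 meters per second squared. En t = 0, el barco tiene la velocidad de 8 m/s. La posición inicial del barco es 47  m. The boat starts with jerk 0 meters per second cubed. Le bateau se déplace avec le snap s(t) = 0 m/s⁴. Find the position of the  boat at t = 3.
We need to integrate our snap equation s(t) = 0 4 times. The antiderivative of snap is jerk. Using j(0) = 0, we get j(t) = 0. Finding the integral of j(t) and using a(0) = -1: a(t) = -1. Integrating acceleration and using the initial condition v(0) = 8, we get v(t) = 8 - t. The antiderivative of velocity, with x(0) = 47, gives position: x(t) = -t^2/2 + 8·t + 47. From the given position equation x(t) = -t^2/2 + 8·t + 47, we substitute t = 3 to get x = 133/2.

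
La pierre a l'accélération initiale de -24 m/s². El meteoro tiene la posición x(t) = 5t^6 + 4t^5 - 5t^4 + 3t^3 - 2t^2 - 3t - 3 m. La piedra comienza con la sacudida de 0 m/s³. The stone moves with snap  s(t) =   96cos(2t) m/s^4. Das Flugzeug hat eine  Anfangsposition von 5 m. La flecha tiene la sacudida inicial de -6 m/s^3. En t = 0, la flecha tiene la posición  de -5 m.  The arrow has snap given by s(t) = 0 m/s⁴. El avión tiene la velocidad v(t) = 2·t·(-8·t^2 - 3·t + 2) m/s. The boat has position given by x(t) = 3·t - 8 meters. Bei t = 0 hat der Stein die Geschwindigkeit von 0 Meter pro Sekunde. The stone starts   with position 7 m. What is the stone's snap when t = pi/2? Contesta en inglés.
From the given snap equation s(t) = 96·cos(2·t), we substitute t = pi/2 to get s = -96.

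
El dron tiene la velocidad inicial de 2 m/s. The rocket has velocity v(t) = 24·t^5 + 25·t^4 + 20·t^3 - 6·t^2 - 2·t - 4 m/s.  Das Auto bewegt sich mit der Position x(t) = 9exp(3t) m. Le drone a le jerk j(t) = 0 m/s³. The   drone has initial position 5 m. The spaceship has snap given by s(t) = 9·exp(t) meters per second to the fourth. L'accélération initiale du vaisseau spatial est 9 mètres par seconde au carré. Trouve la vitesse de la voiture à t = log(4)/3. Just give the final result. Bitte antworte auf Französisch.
La réponse est 108.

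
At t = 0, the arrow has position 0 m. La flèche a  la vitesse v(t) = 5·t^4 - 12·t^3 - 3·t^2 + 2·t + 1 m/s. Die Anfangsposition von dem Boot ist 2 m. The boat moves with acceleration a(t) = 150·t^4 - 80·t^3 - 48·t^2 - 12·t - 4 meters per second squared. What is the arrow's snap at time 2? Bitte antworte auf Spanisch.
Partiendo de la velocidad v(t) = 5·t^4 - 12·t^3 - 3·t^2 + 2·t + 1, tomamos 3 derivadas. La derivada de la velocidad da la aceleración: a(t) = 20·t^3 - 36·t^2 - 6·t + 2. Derivando la aceleración, obtenemos la sacudida: j(t) = 60·t^2 - 72·t - 6. La derivada de la sacudida da el snap: s(t) = 120·t - 72. Tenemos el snap s(t) = 120·t - 72. Sustituyendo t = 2: s(2) = 168.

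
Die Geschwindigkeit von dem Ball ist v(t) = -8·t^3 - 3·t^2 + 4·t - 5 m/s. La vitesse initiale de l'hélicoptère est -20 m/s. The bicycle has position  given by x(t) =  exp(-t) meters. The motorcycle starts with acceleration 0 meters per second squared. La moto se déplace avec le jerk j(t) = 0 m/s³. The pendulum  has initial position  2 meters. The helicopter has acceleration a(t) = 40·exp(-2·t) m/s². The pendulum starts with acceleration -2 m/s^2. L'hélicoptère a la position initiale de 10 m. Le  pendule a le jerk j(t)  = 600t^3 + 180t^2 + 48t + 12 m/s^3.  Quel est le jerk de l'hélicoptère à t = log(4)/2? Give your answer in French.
Nous devons dériver notre équation de l'accélération a(t) = 40·exp(-2·t) 1 fois. En prenant d/dt de a(t), nous trouvons j(t) = -80·exp(-2·t). De l'équation du jerk j(t) = -80·exp(-2·t), nous substituons t = log(4)/2 pour obtenir j = -20.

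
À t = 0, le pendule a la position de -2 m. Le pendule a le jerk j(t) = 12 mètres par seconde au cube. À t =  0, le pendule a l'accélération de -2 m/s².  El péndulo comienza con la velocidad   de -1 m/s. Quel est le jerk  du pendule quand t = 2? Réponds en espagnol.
Usando j(t) = 12 y sustituyendo t = 2, encontramos j = 12.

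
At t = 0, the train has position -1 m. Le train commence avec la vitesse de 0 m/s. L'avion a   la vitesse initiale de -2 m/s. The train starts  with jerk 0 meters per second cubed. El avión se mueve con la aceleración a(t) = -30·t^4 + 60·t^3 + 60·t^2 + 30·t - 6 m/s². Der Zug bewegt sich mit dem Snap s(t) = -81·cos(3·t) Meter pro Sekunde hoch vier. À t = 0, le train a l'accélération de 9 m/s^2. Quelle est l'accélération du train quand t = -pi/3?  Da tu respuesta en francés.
Pour résoudre ceci, nous devons prendre 2 intégrales de notre équation du snap s(t) = -81·cos(3·t). En prenant ∫s(t)dt et en appliquant j(0) = 0, nous trouvons j(t) = -27·sin(3·t). La primitive du jerk, avec a(0) = 9, donne l'accélération: a(t) = 9·cos(3·t). En utilisant a(t) = 9·cos(3·t) et en substituant t = -pi/3, nous trouvons a = -9.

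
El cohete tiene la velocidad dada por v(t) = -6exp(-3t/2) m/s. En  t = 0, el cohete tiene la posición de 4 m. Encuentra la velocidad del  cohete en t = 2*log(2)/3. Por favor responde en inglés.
We have velocity v(t) = -6·exp(-3·t/2). Substituting t = 2*log(2)/3: v(2*log(2)/3) = -3.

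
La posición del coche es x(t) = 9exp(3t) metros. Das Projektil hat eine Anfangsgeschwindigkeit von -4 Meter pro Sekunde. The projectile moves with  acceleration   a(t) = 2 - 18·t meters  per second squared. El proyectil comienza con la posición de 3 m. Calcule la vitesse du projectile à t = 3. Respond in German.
Ausgehend von der Beschleunigung a(t) = 2 - 18·t, nehmen wir 1 Integral. Mit ∫a(t)dt und Anwendung von v(0) = -4, finden wir v(t) = -9·t^2 + 2·t - 4. Wir haben die Geschwindigkeit v(t) = -9·t^2 + 2·t - 4. Durch Einsetzen von t = 3: v(3) = -79.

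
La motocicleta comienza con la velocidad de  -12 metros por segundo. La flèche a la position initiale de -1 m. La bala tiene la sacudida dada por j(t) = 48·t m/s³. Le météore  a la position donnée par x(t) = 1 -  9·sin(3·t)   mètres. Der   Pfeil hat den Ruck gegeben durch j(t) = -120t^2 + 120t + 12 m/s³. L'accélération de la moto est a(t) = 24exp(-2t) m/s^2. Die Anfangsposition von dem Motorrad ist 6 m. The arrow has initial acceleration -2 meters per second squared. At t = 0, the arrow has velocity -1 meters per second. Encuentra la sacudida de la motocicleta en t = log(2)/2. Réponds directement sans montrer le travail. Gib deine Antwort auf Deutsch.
Die Antwort ist -24.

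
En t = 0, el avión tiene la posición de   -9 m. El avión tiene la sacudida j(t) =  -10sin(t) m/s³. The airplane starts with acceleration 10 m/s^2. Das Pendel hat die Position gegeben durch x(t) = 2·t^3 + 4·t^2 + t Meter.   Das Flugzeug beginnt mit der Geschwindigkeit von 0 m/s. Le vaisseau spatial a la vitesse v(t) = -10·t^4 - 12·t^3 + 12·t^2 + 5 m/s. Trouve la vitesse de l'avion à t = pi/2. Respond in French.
Pour résoudre ceci, nous devons prendre 2 intégrales de notre équation du jerk j(t) = -10·sin(t). En prenant ∫j(t)dt et en appliquant a(0) = 10, nous trouvons a(t) = 10·cos(t). En intégrant l'accélération et en utilisant la condition initiale v(0) = 0, nous obtenons v(t) = 10·sin(t). Nous avons la vitesse v(t) = 10·sin(t). En substituant t = pi/2: v(pi/2) = 10.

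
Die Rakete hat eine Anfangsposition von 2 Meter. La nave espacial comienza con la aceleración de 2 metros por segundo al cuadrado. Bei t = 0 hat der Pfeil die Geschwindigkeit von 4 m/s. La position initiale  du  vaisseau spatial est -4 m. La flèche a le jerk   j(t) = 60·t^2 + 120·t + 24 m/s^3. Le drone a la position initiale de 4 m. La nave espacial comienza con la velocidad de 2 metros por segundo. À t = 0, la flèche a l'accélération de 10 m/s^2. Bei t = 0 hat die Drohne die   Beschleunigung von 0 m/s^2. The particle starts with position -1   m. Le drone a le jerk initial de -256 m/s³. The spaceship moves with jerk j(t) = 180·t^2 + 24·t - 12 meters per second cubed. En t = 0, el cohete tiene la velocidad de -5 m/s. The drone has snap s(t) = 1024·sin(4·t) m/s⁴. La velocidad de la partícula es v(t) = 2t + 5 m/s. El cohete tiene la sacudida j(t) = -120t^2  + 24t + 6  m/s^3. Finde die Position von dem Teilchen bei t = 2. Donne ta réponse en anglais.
We must find the antiderivative of our velocity equation v(t) = 2·t + 5 1 time. The antiderivative of velocity is position. Using x(0) = -1, we get x(t) = t^2 + 5·t - 1. We have position x(t) = t^2 + 5·t - 1. Substituting t = 2: x(2) = 13.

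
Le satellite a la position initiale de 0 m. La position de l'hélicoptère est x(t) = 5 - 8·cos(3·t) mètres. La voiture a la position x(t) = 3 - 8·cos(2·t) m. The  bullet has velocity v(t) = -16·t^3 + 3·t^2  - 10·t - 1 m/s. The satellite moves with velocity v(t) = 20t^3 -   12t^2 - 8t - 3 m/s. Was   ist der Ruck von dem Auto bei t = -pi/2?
Wir müssen unsere Gleichung für die Position x(t) = 3 - 8·cos(2·t) 3-mal ableiten. Durch Ableiten von der Position erhalten wir die Geschwindigkeit: v(t) = 16·sin(2·t). Durch Ableiten von der Geschwindigkeit erhalten wir die Beschleunigung: a(t) = 32·cos(2·t). Mit d/dt von a(t) finden wir j(t) = -64·sin(2·t). Mit j(t) = -64·sin(2·t) und Einsetzen von t = -pi/2, finden wir j = 0.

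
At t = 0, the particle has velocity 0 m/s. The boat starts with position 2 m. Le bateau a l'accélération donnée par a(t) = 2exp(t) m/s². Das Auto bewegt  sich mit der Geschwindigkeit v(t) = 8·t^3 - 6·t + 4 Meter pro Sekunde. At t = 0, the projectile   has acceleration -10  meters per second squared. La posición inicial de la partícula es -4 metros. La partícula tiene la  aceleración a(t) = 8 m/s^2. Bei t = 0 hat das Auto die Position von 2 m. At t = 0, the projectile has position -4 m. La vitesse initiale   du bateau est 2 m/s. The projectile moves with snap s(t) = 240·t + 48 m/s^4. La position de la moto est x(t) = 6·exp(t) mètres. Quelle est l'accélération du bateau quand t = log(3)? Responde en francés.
Nous avons l'accélération a(t) = 2·exp(t). En substituant t = log(3): a(log(3)) = 6.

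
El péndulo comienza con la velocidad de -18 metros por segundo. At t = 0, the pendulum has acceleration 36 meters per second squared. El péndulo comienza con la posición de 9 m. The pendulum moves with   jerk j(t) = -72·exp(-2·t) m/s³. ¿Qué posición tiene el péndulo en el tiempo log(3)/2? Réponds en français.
En partant du jerk j(t) = -72·exp(-2·t), nous prenons 3 intégrales. La primitive du jerk, avec a(0) = 36, donne l'accélération: a(t) = 36·exp(-2·t). La primitive de l'accélération est la vitesse. En utilisant v(0) = -18, nous obtenons v(t) = -18·exp(-2·t). En intégrant la vitesse et en utilisant la condition initiale x(0) = 9, nous obtenons x(t) = 9·exp(-2·t). En utilisant x(t) = 9·exp(-2·t) et en substituant t = log(3)/2, nous trouvons x = 3.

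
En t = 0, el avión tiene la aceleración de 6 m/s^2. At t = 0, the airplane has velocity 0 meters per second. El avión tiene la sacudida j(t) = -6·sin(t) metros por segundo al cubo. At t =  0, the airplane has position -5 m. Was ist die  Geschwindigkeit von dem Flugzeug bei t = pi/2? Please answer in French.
Nous devons intégrer notre équation du jerk j(t) = -6·sin(t) 2 fois. En intégrant le jerk et en utilisant la condition initiale a(0) = 6, nous obtenons a(t) = 6·cos(t). En intégrant l'accélération et en utilisant la condition initiale v(0) = 0, nous obtenons v(t) = 6·sin(t). Nous avons la vitesse v(t) = 6·sin(t). En substituant t = pi/2: v(pi/2) = 6.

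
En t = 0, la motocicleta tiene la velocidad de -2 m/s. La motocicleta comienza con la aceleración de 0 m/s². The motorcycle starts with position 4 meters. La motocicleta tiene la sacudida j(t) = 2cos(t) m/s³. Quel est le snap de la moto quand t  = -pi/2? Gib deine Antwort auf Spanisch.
Para resolver esto, necesitamos tomar 1 derivada de nuestra ecuación de la sacudida j(t) = 2·cos(t). Tomando d/dt de j(t), encontramos s(t) = -2·sin(t). Tenemos el snap s(t) = -2·sin(t). Sustituyendo t = -pi/2: s(-pi/2) = 2.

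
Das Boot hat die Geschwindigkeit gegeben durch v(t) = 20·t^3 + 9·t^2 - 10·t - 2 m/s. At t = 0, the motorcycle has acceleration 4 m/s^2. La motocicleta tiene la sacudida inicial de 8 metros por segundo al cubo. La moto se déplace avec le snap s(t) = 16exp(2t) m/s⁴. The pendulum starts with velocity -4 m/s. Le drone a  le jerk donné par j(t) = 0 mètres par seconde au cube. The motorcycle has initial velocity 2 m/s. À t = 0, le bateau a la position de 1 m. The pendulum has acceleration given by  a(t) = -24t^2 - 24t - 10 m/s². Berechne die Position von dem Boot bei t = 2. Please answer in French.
Nous devons trouver la primitive de notre équation de la vitesse v(t) = 20·t^3 + 9·t^2 - 10·t - 2 1 fois. En intégrant la vitesse et en utilisant la condition initiale x(0) = 1, nous obtenons x(t) = 5·t^4 + 3·t^3 - 5·t^2 - 2·t + 1. En utilisant x(t) = 5·t^4 + 3·t^3 - 5·t^2 - 2·t + 1 et en substituant t = 2, nous trouvons x = 81.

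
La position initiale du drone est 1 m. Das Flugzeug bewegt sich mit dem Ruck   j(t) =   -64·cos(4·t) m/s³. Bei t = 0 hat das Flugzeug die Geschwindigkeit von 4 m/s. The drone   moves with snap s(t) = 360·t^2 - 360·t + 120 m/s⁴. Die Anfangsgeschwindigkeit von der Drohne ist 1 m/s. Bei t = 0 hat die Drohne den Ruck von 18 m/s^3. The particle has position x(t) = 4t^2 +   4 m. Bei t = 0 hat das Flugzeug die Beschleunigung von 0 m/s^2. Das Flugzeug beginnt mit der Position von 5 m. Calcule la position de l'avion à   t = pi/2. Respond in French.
Nous devons intégrer notre équation du jerk j(t) = -64·cos(4·t) 3 fois. En prenant ∫j(t)dt et en appliquant a(0) = 0, nous trouvons a(t) = -16·sin(4·t). En intégrant l'accélération et en utilisant la condition initiale v(0) = 4, nous obtenons v(t) = 4·cos(4·t). La primitive de la vitesse est la position. En utilisant x(0) = 5, nous obtenons x(t) = sin(4·t) + 5. Nous avons la position x(t) = sin(4·t) + 5. En substituant t = pi/2: x(pi/2) = 5.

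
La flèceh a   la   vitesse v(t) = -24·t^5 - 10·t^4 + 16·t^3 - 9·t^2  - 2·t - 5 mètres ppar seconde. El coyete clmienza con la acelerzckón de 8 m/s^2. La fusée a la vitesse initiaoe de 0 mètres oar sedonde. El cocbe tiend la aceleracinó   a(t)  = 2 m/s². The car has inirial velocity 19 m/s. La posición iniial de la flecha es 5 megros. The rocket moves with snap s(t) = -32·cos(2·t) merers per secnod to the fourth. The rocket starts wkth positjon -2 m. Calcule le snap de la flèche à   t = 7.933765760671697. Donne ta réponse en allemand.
Um dies zu lösen, müssen wir 3 Ableitungen unserer Gleichung für die Geschwindigkeit v(t) = -24·t^5 - 10·t^4 + 16·t^3 - 9·t^2 - 2·t - 5 nehmen. Mit d/dt von v(t) finden wir a(t) = -120·t^4 - 40·t^3 + 48·t^2 - 18·t - 2. Durch Ableiten von der Beschleunigung erhalten wir den Ruck: j(t) = -480·t^3 - 120·t^2 + 96·t - 18. Die Ableitung von dem Ruck ergibt den Snap: s(t) = -1440·t^2 - 240·t + 96. Aus der Gleichung für den Snap s(t) = -1440·t^2 - 240·t + 96, setzen wir t = 7.933765760671697 ein und erhalten s = -92448.3841516587.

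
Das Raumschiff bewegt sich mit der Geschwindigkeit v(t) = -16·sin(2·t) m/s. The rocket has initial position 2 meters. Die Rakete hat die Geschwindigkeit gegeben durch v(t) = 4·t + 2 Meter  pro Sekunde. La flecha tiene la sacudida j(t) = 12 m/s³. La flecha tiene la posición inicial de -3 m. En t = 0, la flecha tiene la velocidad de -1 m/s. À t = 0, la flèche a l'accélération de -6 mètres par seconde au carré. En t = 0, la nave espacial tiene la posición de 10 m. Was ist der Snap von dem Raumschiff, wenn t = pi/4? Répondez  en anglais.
To solve this, we need to take 3 derivatives of our velocity equation v(t) = -16·sin(2·t). Taking d/dt of v(t), we find a(t) = -32·cos(2·t). The derivative of acceleration gives jerk: j(t) = 64·sin(2·t). Differentiating jerk, we get snap: s(t) = 128·cos(2·t). From the given snap equation s(t) = 128·cos(2·t), we substitute t = pi/4 to get s = 0.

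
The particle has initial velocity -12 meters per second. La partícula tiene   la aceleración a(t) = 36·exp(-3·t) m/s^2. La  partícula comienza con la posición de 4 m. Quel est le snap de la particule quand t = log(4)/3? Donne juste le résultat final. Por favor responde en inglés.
The snap at t = log(4)/3 is s = 81.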